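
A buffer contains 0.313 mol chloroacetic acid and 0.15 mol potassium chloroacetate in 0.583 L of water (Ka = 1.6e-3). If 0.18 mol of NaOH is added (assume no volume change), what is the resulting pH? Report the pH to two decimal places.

OH- converts ClCH2COOH to ClCH2COO-: ClCH2COOH → 0.133 mol, ClCH2COO- → 0.33 mol.
pKa = −log(1.6 × 10^-3) = 2.796
pH = pKa + log([A⁻]/[HA]) = 2.796 + log(0.33/0.133) = 2.796 +0.395

pH = 3.19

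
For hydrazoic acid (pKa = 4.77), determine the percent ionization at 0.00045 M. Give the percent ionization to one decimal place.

HN3 ⇌ N3- + H+; let x = [H+] at equilibrium.
Ka = 10^(−4.77) = 1.70 × 10^-5
Ka = x²/(C₀ − x); solving the quadratic gives x = 7.94 × 10^-5 M.
% ionization = x/C₀ × 100% = 7.94 × 10^-5/0.00045 × 100% = 17.6%

17.6%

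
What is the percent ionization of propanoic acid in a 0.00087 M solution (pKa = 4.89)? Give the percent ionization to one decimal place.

CH3CH2COOH ⇌ CH3CH2COO- + H+; let x = [H+] at equilibrium.
Ka = 10^(−4.89) = 1.29 × 10^-5
Ka = x²/(C₀ − x); solving the quadratic gives x = 9.97 × 10^-5 M.
Fraction ionized = 9.97 × 10^-5 / 0.00087 = 0.1146 → 11.5%

11.5%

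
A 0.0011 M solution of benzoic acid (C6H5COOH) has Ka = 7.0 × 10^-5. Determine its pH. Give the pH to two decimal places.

pH = 3.61

C6H5COOH ⇌ C6H5COO- + H+
Ka = x²/(0.0011 − x) = 7.0 × 10^-5
Here C₀/Ka ≈ 15.7, so the small-x approximation fails. Use the quadratic:
x = (−Ka + √(Ka² + 4·Ka·C₀))/2 = 2.45 × 10^-4 M
pH = −log(2.45 × 10^-4) = 3.61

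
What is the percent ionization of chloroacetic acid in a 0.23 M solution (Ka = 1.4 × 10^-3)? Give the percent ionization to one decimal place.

ClCH2COOH ⇌ ClCH2COO- + H+; let x = [H+] at equilibrium.
Solve x² + 0.0014x − 0.000322 = 0 → x = 1.73 × 10^-2 M
Fraction ionized = 1.73 × 10^-2 / 0.23 = 0.0752 → 7.5%

7.5%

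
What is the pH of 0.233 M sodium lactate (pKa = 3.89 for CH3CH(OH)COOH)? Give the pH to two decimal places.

CH3CH(OH)COO- is the conjugate base of the weak acid CH3CH(OH)COOH.
Ka = 10^(−3.89) = 1.29 × 10^-4
Kb = Kw/Ka = 1.0×10^-14 / 1.29 × 10^-4 = 7.75 × 10^-11
From the ICE table, Kb = [OH-]²/(0.233 − [OH-]) = 7.75 × 10^-11.
Since Kb ≪ C₀, [OH-] ≈ √(Kb·C₀) = 4.25 × 10^-6 M.
pOH = −log(4.25 × 10^-6) = 5.37; pH = 14.00 − 5.37 = 8.63

pH = 8.63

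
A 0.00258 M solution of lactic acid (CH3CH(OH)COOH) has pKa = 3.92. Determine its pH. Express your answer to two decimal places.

pH = 3.30

CH3CH(OH)COOH ⇌ CH3CH(OH)COO- + H+
Ka = 10^(−3.92) = 1.20 × 10^-4
Ka = x²/(0.00258 − x) = 1.20 × 10^-4
Here C₀/Ka ≈ 21.5, so the small-x approximation fails. Use the quadratic:
x = (−Ka + √(Ka² + 4·Ka·C₀))/2 = 5.00 × 10^-4 M
pH = −log(5.00 × 10^-4) = 3.30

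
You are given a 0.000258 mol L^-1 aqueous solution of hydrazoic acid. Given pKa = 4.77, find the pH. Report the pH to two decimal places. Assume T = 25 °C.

pH = 4.23

HN3 ⇌ N3- + H+
Ka = 10^(−4.77) = 1.70 × 10^-5
From the ICE table, Ka = x²/(0.000258 − x) = 1.70 × 10^-5.
Here C₀/Ka ≈ 15.2, so the small-x approximation fails. Use the quadratic:
x = (−Ka + √(Ka² + 4·Ka·C₀))/2 = 5.83 × 10^-5 M
pH = −log[H+] = −log(5.83 × 10^-5) = 4.23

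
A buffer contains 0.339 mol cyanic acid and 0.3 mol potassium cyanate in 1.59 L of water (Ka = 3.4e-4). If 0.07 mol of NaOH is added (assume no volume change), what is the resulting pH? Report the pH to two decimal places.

After neutralization: n(HOCN) = 0.269 mol, n(OCN-) = 0.37 mol.
pKa = −log(3.4 × 10^-4) = 3.469
Henderson–Hasselbalch with mole ratio 0.37/0.269: pH = 3.469 + (+0.138)

pH = 3.61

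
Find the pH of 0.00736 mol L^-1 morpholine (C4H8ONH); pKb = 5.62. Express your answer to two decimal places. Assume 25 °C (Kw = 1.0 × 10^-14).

C4H8ONH + H2O ⇌ C4H8ONH2+ + OH-
Kb = 10^(−5.62) = 2.40 × 10^-6
Kb = [OH-]²/(0.00736 − [OH-]) = 2.40 × 10^-6
Neglecting [OH-] in the denominator: [OH-] = √(2.40 × 10^-6 × 0.00736) = 1.33 × 10^-4 M
Check: 1.8% ionized — well under 5%, approximation valid.
pOH = 3.88, so pH = 14.00 − pOH = 10.12

pH = 10.12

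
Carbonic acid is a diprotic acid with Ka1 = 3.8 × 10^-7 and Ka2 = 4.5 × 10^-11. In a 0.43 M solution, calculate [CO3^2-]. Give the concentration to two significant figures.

4.5 × 10^-11 M

First ionization gives [H+] ≈ [HCO3-] = 4.04 × 10^-4 M.
Second step: Ka2 = [H+][CO3^2-]/[HCO3-] ≈ [CO3^2-] (since [H+] ≈ [HCO3-]).
So [CO3^2-] ≈ Ka2.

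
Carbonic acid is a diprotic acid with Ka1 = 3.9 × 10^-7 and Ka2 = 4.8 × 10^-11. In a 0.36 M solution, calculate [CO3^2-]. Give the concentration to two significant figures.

First ionization gives [H+] ≈ [HCO3-] = 3.75 × 10^-4 M.
Second step: Ka2 = [H+][CO3^2-]/[HCO3-] ≈ [CO3^2-] (since [H+] ≈ [HCO3-]).
So [CO3^2-] ≈ Ka2.

4.8 × 10^-11 M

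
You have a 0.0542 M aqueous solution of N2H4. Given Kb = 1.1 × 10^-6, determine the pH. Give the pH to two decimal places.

N2H4 + H2O ⇌ N2H5+ + OH-
Let x = [OH-] at equilibrium. Kb = x²/(0.0542 − x).
Neglecting x in the denominator: x = √(1.1 × 10^-6 × 0.0542) = 2.44 × 10^-4 M
Check: 0.45% ionized — well under 5%, approximation valid.
pOH = 3.61, so pH = 14.00 − pOH = 10.39

pH = 10.39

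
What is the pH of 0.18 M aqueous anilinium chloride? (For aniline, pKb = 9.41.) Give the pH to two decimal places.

C6H5NH3+ is the conjugate acid of the weak base C6H5NH2.
Kb = 10^(−9.41) = 3.89 × 10^-10
Ka = Kw/Kb = 1.0×10^-14 / 3.89 × 10^-10 = 2.57 × 10^-5
Ka = x²/(0.18 − x) = 2.57 × 10^-5
Neglecting x in the denominator: x = √(2.57 × 10^-5 × 0.18) = 2.15 × 10^-3 M
pH = −log(2.15 × 10^-3) = 2.67

pH = 2.67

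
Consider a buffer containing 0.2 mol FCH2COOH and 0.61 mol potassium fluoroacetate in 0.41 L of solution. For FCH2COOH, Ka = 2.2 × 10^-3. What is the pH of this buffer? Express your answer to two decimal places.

pKa = −log(2.2 × 10^-3) = 2.658
Henderson–Hasselbalch: pH = pKa + log([FCH2COO-]/[FCH2COOH]) = 2.658 + log(0.61/0.2)
pH = 2.658 + (+0.484) = 3.14

pH = 3.14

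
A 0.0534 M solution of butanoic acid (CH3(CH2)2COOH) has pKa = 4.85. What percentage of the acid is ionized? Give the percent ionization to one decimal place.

1.6%

CH3(CH2)2COOH ⇌ CH3(CH2)2COO- + H+; let x = [H+] at equilibrium.
Ka = 10^(−4.85) = 1.41 × 10^-5
x ≈ √(Ka·C₀) = √(1.41 × 10^-5 × 0.0534) = 8.68 × 10^-4 M
Fraction ionized = 8.68 × 10^-4 / 0.0534 = 0.0163 → 1.6%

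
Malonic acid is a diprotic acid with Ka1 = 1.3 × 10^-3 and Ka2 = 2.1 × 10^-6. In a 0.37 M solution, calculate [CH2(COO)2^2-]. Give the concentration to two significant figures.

First ionization gives [H+] ≈ [CH2(COOH)COO-] = 2.13 × 10^-2 M.
Second step: Ka2 = [H+][CH2(COO)2^2-]/[CH2(COOH)COO-] ≈ [CH2(COO)2^2-] (since [H+] ≈ [CH2(COOH)COO-]).
So [CH2(COO)2^2-] ≈ Ka2.

2.1 × 10^-6 M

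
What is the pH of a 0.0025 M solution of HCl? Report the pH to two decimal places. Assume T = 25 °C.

pH = 2.60

HCl is a strong acid and dissociates completely, so [H+] = 0.0025 M.
pH = -log(0.0025) = 2.60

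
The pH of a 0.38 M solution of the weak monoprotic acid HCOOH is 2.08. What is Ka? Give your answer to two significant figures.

[H+] = 10^(-2.08) = 8.32 × 10^-3 M
At equilibrium [HA] = 0.38 − 8.32 × 10^-3 = 3.72 × 10^-1 M
Ka = [H+][A-]/[HA] = (8.32 × 10^-3)² / 3.72 × 10^-1 = 1.9 × 10^-4

Ka = 1.9 × 10^-4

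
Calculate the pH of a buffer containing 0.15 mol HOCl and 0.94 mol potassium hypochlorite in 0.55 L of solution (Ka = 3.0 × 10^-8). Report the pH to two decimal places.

pKa = −log(3.0 × 10^-8) = 7.523
pH = pKa + log([A⁻]/[HA]) = 7.523 + log(0.94/0.15)
pH = 7.523 + (+0.797) = 8.32

pH = 8.32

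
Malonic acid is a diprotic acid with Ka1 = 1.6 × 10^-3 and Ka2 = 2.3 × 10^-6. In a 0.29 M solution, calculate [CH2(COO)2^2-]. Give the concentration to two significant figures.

First ionization gives [H+] ≈ [CH2(COOH)COO-] = 2.08 × 10^-2 M.
Second step: Ka2 = [H+][CH2(COO)2^2-]/[CH2(COOH)COO-] ≈ [CH2(COO)2^2-] (since [H+] ≈ [CH2(COOH)COO-]).
So [CH2(COO)2^2-] ≈ Ka2.

2.3 × 10^-6 M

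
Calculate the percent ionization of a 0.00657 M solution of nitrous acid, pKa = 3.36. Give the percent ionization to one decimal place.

HNO2 ⇌ NO2- + H+; let x = [H+] at equilibrium.
Ka = 10^(−3.36) = 4.37 × 10^-4
Solve x² + 0.000437x − 2.87e-06 = 0 → x = 1.49 × 10^-3 M
% ionization = x/C₀ × 100% = 1.49 × 10^-3/0.00657 × 100% = 22.7%

22.7%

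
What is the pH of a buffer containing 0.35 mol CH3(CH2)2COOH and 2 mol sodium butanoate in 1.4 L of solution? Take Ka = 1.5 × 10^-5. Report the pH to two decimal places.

pH = 5.58

pKa = −log(1.5 × 10^-5) = 4.824
Using pH = pKa + log([base]/[acid]) with [base]/[acid] = 2/0.35:
pH = 4.824 + (+0.757) = 5.58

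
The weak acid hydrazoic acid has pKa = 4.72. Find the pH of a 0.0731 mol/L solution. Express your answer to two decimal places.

HN3 ⇌ N3- + H+
Ka = 10^(−4.72) = 1.91 × 10^-5
Ka = x²/(0.0731 − x) = 1.91 × 10^-5
Neglecting x in the denominator: x = √(1.91 × 10^-5 × 0.0731) = 1.18 × 10^-3 M
(x/C₀ = 1.6% < 5%, so the approximation holds.)
pH = −log[H+] = −log(1.18 × 10^-3) = 2.93

pH = 2.93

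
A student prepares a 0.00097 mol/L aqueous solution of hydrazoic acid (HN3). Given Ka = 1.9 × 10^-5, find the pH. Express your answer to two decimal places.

HN3 ⇌ N3- + H+
From the ICE table, Ka = [H+]²/(0.00097 − [H+]) = 1.9 × 10^-5.
Here C₀/Ka ≈ 51.1, so the small-[H+] approximation fails. Use the quadratic:
[H+] = [−1.9e-05 + √(1.9e-05² + 7.37e-08)]/2 = 1.27 × 10^-4 M
pH = −log[H+] = −log(1.27 × 10^-4) = 3.90

pH = 3.90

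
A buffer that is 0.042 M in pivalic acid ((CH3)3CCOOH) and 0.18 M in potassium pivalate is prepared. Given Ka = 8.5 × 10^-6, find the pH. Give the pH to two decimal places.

pKa = −log(8.5 × 10^-6) = 5.071
pH = pKa + log([A⁻]/[HA]) = 5.071 + log(0.18/0.042)
pH = 5.071 + (+0.632) = 5.70

pH = 5.70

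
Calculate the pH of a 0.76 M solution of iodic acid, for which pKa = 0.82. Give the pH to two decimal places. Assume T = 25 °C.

HIO3 ⇌ IO3- + H+
Ka = 10^(−0.82) = 1.51 × 10^-1
From the ICE table, Ka = [H+]²/(0.76 − [H+]) = 1.51 × 10^-1.
[H+] is not negligible relative to C₀; solve [H+]² + 0.151·[H+] − 0.115 = 0.
[H+] = [−0.151 + √(0.151² + 0.459)]/2 = 2.72 × 10^-1 M
pH = −log[H+] = −log(2.72 × 10^-1) = 0.57

pH = 0.57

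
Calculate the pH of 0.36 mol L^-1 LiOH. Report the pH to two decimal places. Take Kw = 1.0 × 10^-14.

LiOH is a strong base; [OH-] = 0.36 M.
pOH = -log(0.36) = 0.44
pH = 14.00 - 0.44 = 13.56

pH = 13.56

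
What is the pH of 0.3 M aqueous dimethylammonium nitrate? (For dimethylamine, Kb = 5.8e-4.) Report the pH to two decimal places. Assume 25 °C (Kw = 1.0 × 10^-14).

(CH3)2NH2+ is the conjugate acid of the weak base (CH3)2NH.
Ka = Kw/Kb = 1.0×10^-14 / 5.8 × 10^-4 = 1.72 × 10^-11
From the ICE table, Ka = [H+]²/(0.3 − [H+]) = 1.72 × 10^-11.
Since Ka ≪ C₀, [H+] ≈ √(Ka·C₀) = 2.27 × 10^-6 M.
pH = −log(2.27 × 10^-6) = 5.64

pH = 5.64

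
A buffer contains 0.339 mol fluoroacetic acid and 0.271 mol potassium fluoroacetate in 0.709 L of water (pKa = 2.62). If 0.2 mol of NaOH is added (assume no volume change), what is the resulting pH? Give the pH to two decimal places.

After neutralization: n(FCH2COOH) = 0.139 mol, n(FCH2COO-) = 0.471 mol.
Henderson–Hasselbalch with mole ratio 0.471/0.139: pH = 2.62 + (+0.530)

pH = 3.15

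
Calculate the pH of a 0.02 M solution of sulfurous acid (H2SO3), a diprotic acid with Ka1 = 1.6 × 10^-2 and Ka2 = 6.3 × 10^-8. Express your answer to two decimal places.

Ka1 ≫ Ka2, so treat the first dissociation as the only significant source of H+.
Ka1 = x²/(0.02 − x) = 1.6 × 10^-2
Solving the quadratic: x = (−Ka1 + √(Ka1² + 4·Ka1·C₀))/2 = 1.16 × 10^-2 M
pH = −log(1.16 × 10^-2) = 1.94

pH = 1.94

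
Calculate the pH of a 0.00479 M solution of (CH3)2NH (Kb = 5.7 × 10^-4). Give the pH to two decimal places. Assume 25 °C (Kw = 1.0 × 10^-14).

pH = 11.14

(CH3)2NH + H2O ⇌ (CH3)2NH2+ + OH-
Kb = [OH-]²/(0.00479 − [OH-]) = 5.7 × 10^-4
[OH-] is not negligible relative to C₀; solve [OH-]² + 0.00057·[OH-] − 2.73e-06 = 0.
[OH-] = [−0.00057 + √(0.00057² + 1.09e-05)]/2 = 1.39 × 10^-3 M
pOH = −log(1.39 × 10^-3) = 2.86; pH = 14.00 − 2.86 = 11.14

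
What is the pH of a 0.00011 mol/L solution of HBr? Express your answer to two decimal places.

pH = 3.96

HBr is a strong acid and dissociates completely, so [H+] = 0.00011 M.
pH = -log(0.00011) = 3.96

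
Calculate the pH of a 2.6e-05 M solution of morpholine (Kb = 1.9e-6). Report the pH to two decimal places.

C4H8ONH + H2O ⇌ C4H8ONH2+ + OH-
Kb = [OH-]²/(2.6e-05 − [OH-]) = 1.9 × 10^-6
The 5% rule fails; solving [OH-]² + Kb·[OH-] − Kb·C₀ = 0 exactly:
[OH-] = [−1.9e-06 + √(1.9e-06² + 1.98e-10)]/2 = 6.14 × 10^-6 M
pOH = 5.21, so pH = 14.00 − pOH = 8.79

pH = 8.79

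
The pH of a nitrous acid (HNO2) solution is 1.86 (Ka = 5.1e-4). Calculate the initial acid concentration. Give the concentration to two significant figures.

[H+] = 10^(-1.86) = 1.38 × 10^-2 M = x
Ka = x²/(C₀ − x) ⇒ C₀ = x + x²/Ka
C₀ = 1.38 × 10^-2 + (1.38 × 10^-2)²/(5.1 × 10^-4) = 3.87 × 10^-1 M

C₀ = 3.9 × 10^-1 M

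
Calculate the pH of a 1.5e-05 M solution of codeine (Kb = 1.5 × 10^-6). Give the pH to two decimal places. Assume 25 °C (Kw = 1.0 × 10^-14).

C18H21NO3 + H2O ⇌ C18H22NO3+ + OH-
Let x = [OH-] at equilibrium. Kb = x²/(1.5e-05 − x).
Here C₀/Kb ≈ 10, so the small-x approximation fails. Use the quadratic:
x = [−1.5e-06 + √(1.5e-06² + 9e-11)]/2 = 4.05 × 10^-6 M
pOH = −log(4.05 × 10^-6) = 5.39; pH = 14.00 − 5.39 = 8.61

pH = 8.61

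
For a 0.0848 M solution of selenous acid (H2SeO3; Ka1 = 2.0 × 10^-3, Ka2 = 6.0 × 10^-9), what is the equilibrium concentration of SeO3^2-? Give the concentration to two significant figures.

First ionization gives [H+] ≈ [HSeO3-] = 1.21 × 10^-2 M.
Second step: Ka2 = [H+][SeO3^2-]/[HSeO3-] ≈ [SeO3^2-] (since [H+] ≈ [HSeO3-]).
So [SeO3^2-] ≈ Ka2.

6.0 × 10^-9 M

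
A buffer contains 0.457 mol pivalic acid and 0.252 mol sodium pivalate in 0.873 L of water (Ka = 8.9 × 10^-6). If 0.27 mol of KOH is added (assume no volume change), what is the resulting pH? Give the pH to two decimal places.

pH = 5.50

OH- converts (CH3)3CCOOH to (CH3)3CCOO-: (CH3)3CCOOH → 0.187 mol, (CH3)3CCOO- → 0.522 mol.
pKa = −log(8.9 × 10^-6) = 5.051
pH = pKa + log(n_(CH3)3CCOO-/n_(CH3)3CCOOH) = 5.051 + log(0.522/0.187) = 5.051 + (+0.446)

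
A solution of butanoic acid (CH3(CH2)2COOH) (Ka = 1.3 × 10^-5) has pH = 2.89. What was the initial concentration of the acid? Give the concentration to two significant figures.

[H+] = 10^(-2.89) = 1.29 × 10^-3 M = x
Ka = x²/(C₀ − x) ⇒ C₀ = x + x²/Ka
C₀ = 1.29 × 10^-3 + (1.29 × 10^-3)²/(1.3 × 10^-5) = 1.29 × 10^-1 M

C₀ = 1.3 × 10^-1 M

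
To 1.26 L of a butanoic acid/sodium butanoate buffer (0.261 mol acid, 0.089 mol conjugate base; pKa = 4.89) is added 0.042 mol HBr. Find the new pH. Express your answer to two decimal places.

pH = 4.08

After neutralization: n(CH3(CH2)2COOH) = 0.303 mol, n(CH3(CH2)2COO-) = 0.047 mol.
pH = pKa + log([A⁻]/[HA]) = 4.89 + log(0.047/0.303) = 4.89 -0.809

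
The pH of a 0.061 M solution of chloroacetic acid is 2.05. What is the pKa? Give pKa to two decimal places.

[H+] = 10^(-2.05) = 8.91 × 10^-3 M
At equilibrium [HA] = 0.061 − 8.91 × 10^-3 = 5.21 × 10^-2 M
Ka = [H+][A-]/[HA] = (8.91 × 10^-3)² / 5.21 × 10^-2 = 1.52 × 10^-3
pKa = -log(1.52 × 10^-3) = 2.82

pKa = 2.82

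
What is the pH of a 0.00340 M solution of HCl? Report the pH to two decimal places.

HCl is a strong acid and dissociates completely, so [H+] = 0.00340 M.
pH = -log(0.0034) = 2.47

pH = 2.47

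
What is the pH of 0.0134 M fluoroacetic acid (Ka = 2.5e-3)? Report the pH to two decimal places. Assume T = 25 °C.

FCH2COOH ⇌ FCH2COO- + H+
From the ICE table, Ka = x²/(0.0134 − x) = 2.5 × 10^-3.
Here C₀/Ka ≈ 5.36, so the small-x approximation fails. Use the quadratic:
x = [−0.0025 + √(0.0025² + 0.000134)]/2 = 4.67 × 10^-3 M
pH = −log[H+] = −log(4.67 × 10^-3) = 2.33

pH = 2.33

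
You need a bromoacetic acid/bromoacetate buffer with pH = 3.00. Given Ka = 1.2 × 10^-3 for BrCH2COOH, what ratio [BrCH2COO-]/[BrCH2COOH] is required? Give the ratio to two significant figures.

ratio = 1.2

pKa = -log(1.2 × 10^-3) = 2.921
pH = pKa + log(r) ⇒ log(r) = 3.00 − 2.921 = +0.079
r = [BrCH2COO-]/[BrCH2COOH] = 10^(+0.079) = 1.2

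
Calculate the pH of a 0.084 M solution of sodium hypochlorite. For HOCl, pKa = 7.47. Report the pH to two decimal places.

pH = 10.20

OCl- is the conjugate base of the weak acid HOCl.
Ka = 10^(−7.47) = 3.39 × 10^-8
Kb = Kw/Ka = 1.0×10^-14 / 3.39 × 10^-8 = 2.95 × 10^-7
Kb = x²/(0.084 − x) = 2.95 × 10^-7
Assume x ≪ 0.084: x ≈ √(2.95 × 10^-7 × 0.084) = 1.57 × 10^-4 M
pOH = −log(1.57 × 10^-4) = 3.80; pH = 14.00 − 3.80 = 10.20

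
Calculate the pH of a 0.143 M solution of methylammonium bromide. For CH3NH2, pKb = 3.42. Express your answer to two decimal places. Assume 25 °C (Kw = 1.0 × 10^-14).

pH = 5.71

CH3NH3+ is the conjugate acid of the weak base CH3NH2.
Kb = 10^(−3.42) = 3.80 × 10^-4
Ka = Kw/Kb = 1.0×10^-14 / 3.80 × 10^-4 = 2.63 × 10^-11
From the ICE table, Ka = [H+]²/(0.143 − [H+]) = 2.63 × 10^-11.
Since Ka ≪ C₀, [H+] ≈ √(Ka·C₀) = 1.94 × 10^-6 M.
pH = −log(1.94 × 10^-6) = 5.71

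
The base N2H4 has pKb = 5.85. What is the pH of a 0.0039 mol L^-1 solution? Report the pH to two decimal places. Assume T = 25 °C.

N2H4 + H2O ⇌ N2H5+ + OH-
Kb = 10^(−5.85) = 1.41 × 10^-6
Kb = x²/(0.0039 − x) = 1.41 × 10^-6
Neglecting x in the denominator: x = √(1.41 × 10^-6 × 0.0039) = 7.42 × 10^-5 M
pOH = −log(7.42 × 10^-5) = 4.13; pH = 14.00 − 4.13 = 9.87

pH = 9.87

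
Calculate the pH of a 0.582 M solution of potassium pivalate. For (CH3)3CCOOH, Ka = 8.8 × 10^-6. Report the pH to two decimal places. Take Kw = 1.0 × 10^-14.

pH = 9.41

(CH3)3CCOO- is the conjugate base of the weak acid (CH3)3CCOOH.
Kb = Kw/Ka = 1.0×10^-14 / 8.8 × 10^-6 = 1.14 × 10^-9
Kb = x²/(0.582 − x) = 1.14 × 10^-9
Assume x ≪ 0.582: x ≈ √(1.14 × 10^-9 × 0.582) = 2.58 × 10^-5 M
Check: 0.0044% ionized — well under 5%, approximation valid.
pOH = −log(2.58 × 10^-5) = 4.59; pH = 14.00 − 4.59 = 9.41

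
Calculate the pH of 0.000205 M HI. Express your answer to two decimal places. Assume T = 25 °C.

HI is a strong acid and dissociates completely, so [H+] = 0.000205 M.
pH = -log(0.000205) = 3.69

pH = 3.69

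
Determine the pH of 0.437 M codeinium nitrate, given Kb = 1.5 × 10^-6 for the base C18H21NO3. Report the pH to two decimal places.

C18H22NO3+ is the conjugate acid of the weak base C18H21NO3.
Ka = Kw/Kb = 1.0×10^-14 / 1.5 × 10^-6 = 6.67 × 10^-9
Let x = [H+] at equilibrium. Ka = x²/(0.437 − x).
Since Ka ≪ C₀, x ≈ √(Ka·C₀) = 5.40 × 10^-5 M.
Check: 0.012% ionized — well under 5%, approximation valid.
pH = −log(5.40 × 10^-5) = 4.27

pH = 4.27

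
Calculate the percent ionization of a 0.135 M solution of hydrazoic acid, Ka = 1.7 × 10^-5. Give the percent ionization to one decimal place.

1.1%

HN3 ⇌ N3- + H+; let x = [H+] at equilibrium.
x ≈ √(Ka·C₀) = √(1.7 × 10^-5 × 0.135) = 1.51 × 10^-3 M
Fraction ionized = 1.51 × 10^-3 / 0.135 = 0.0112 → 1.1%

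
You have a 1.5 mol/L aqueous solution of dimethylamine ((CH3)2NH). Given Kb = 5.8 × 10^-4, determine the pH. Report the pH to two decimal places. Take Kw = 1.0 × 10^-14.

pH = 12.47

(CH3)2NH + H2O ⇌ (CH3)2NH2+ + OH-
Kb = [OH-]²/(1.5 − [OH-]) = 5.8 × 10^-4
Neglecting [OH-] in the denominator: [OH-] = √(5.8 × 10^-4 × 1.5) = 2.95 × 10^-2 M
([OH-]/C₀ = 2% < 5%, so the approximation holds.)
pOH = −log(2.95 × 10^-2) = 1.53; pH = 14.00 − 1.53 = 12.47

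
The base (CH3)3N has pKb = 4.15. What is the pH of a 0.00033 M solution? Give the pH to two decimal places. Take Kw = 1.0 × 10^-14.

(CH3)3N + H2O ⇌ (CH3)3NH+ + OH-
Kb = 10^(−4.15) = 7.08 × 10^-5
Let x = [OH-] at equilibrium. Kb = x²/(0.00033 − x).
x is not negligible relative to C₀; solve x² + 7.08e-05·x − 2.34e-08 = 0.
x = (−Kb + √(Kb² + 4·Kb·C₀))/2 = 1.21 × 10^-4 M
pOH = −log(1.21 × 10^-4) = 3.92; pH = 14.00 − 3.92 = 10.08

pH = 10.08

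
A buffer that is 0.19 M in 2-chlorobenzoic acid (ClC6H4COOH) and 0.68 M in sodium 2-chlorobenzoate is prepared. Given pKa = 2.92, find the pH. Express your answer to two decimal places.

pH = pKa + log([A⁻]/[HA]) = 2.92 + log(0.68/0.19)
pH = 2.92 + (+0.554) = 3.47

pH = 3.47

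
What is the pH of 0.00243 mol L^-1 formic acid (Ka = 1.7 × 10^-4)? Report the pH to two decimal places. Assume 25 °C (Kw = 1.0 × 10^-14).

pH = 3.25

HCOOH ⇌ HCOO- + H+
From the ICE table, Ka = [H+]²/(0.00243 − [H+]) = 1.7 × 10^-4.
Here C₀/Ka ≈ 14.3, so the small-[H+] approximation fails. Use the quadratic:
[H+] = (−Ka + √(Ka² + 4·Ka·C₀))/2 = 5.63 × 10^-4 M
pH = −log(5.63 × 10^-4) = 3.25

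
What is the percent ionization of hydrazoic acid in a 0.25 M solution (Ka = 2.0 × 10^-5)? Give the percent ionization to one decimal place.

HN3 ⇌ N3- + H+; let x = [H+] at equilibrium.
x ≈ √(Ka·C₀) = √(2.0 × 10^-5 × 0.25) = 2.24 × 10^-3 M
% ionization = x/C₀ × 100% = 2.24 × 10^-3/0.25 × 100% = 0.9%

0.9%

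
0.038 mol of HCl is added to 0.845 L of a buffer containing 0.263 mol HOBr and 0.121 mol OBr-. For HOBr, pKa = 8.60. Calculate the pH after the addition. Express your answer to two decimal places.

pH = 8.04

Added H+ converts OBr- to HOBr: HOBr → 0.301 mol, OBr- → 0.083 mol.
Henderson–Hasselbalch with mole ratio 0.083/0.301: pH = 8.60 + (-0.559)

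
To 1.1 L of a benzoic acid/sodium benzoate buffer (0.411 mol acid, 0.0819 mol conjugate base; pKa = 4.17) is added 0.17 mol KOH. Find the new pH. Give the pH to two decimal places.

pH = 4.19

After neutralization: n(C6H5COOH) = 0.241 mol, n(C6H5COO-) = 0.252 mol.
Henderson–Hasselbalch with mole ratio 0.252/0.241: pH = 4.17 + (+0.019)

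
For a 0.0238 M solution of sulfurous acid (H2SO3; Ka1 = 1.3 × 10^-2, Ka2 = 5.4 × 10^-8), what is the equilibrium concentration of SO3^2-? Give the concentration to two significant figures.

5.4 × 10^-8 M

First ionization gives [H+] ≈ [HSO3-] = 1.23 × 10^-2 M.
Second step: Ka2 = [H+][SO3^2-]/[HSO3-] ≈ [SO3^2-] (since [H+] ≈ [HSO3-]).
So [SO3^2-] ≈ Ka2.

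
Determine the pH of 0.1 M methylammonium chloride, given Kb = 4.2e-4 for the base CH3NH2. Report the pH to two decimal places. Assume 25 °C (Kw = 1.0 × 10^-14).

CH3NH3+ is the conjugate acid of the weak base CH3NH2.
Ka = Kw/Kb = 1.0×10^-14 / 4.2 × 10^-4 = 2.38 × 10^-11
Let x = [H+] at equilibrium. Ka = x²/(0.1 − x).
Neglecting x in the denominator: x = √(2.38 × 10^-11 × 0.1) = 1.54 × 10^-6 M
(x/C₀ = 0.0015% < 5%, so the approximation holds.)
pH = −log(1.54 × 10^-6) = 5.81

pH = 5.81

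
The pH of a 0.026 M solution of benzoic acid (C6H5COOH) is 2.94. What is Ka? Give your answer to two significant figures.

Ka = 5.3 × 10^-5

[H+] = 10^(-2.94) = 1.15 × 10^-3 M
At equilibrium [HA] = 0.026 − 1.15 × 10^-3 = 2.48 × 10^-2 M
Ka = [H+][A-]/[HA] = (1.15 × 10^-3)² / 2.48 × 10^-2 = 5.3 × 10^-5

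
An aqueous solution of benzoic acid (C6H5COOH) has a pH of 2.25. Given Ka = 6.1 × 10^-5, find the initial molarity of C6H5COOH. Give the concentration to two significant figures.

C₀ = 5.2 × 10^-1 M

[H+] = 10^(-2.25) = 5.62 × 10^-3 M = x
Ka = x²/(C₀ − x) ⇒ C₀ = x + x²/Ka
C₀ = 5.62 × 10^-3 + (5.62 × 10^-3)²/(6.1 × 10^-5) = 5.23 × 10^-1 M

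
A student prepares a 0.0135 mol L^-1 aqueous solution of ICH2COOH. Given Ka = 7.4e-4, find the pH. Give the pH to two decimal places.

ICH2COOH ⇌ ICH2COO- + H+
Ka = [H+]²/(0.0135 − [H+]) = 7.4 × 10^-4
Here C₀/Ka ≈ 18.2, so the small-[H+] approximation fails. Use the quadratic:
[H+] = [−0.00074 + √(0.00074² + 4e-05)]/2 = 2.81 × 10^-3 M
pH = −log(2.81 × 10^-3) = 2.55

pH = 2.55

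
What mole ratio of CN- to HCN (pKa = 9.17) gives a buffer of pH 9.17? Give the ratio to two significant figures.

ratio = 1.0

pH = pKa + log(r) ⇒ log(r) = 9.17 − 9.17 = +0.00
r = [CN-]/[HCN] = 10^(+0.00) = 1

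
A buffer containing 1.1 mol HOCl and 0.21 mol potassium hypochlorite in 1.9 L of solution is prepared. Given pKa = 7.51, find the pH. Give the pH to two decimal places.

pH = 6.79

pH = pKa + log([A⁻]/[HA]) = 7.51 + log(0.21/1.1)
pH = 7.51 + (-0.719) = 6.79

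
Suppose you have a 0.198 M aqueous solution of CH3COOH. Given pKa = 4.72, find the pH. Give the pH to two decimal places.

pH = 2.71

CH3COOH ⇌ CH3COO- + H+
Ka = 10^(−4.72) = 1.91 × 10^-5
From the ICE table, Ka = [H+]²/(0.198 − [H+]) = 1.91 × 10^-5.
Since Ka ≪ C₀, [H+] ≈ √(Ka·C₀) = 1.94 × 10^-3 M.
([H+]/C₀ = 0.98% < 5%, so the approximation holds.)
pH = −log(1.94 × 10^-3) = 2.71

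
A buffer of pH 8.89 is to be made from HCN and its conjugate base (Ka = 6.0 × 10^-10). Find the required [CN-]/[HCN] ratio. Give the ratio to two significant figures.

ratio = 0.47

pKa = -log(6.0 × 10^-10) = 9.222
pH = pKa + log(r) ⇒ log(r) = 8.89 − 9.222 = -0.332
r = [CN-]/[HCN] = 10^(-0.332) = 0.466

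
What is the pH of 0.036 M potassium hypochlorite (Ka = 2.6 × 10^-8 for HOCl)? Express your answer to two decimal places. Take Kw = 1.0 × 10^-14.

pH = 10.07

OCl- is the conjugate base of the weak acid HOCl.
Kb = Kw/Ka = 1.0×10^-14 / 2.6 × 10^-8 = 3.85 × 10^-7
Kb = [OH-]²/(0.036 − [OH-]) = 3.85 × 10^-7
Neglecting [OH-] in the denominator: [OH-] = √(3.85 × 10^-7 × 0.036) = 1.18 × 10^-4 M
Check: 0.33% ionized — well under 5%, approximation valid.
pOH = −log(1.18 × 10^-4) = 3.93; pH = 14.00 − 3.93 = 10.07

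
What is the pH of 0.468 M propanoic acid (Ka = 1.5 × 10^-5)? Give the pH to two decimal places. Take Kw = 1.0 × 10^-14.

CH3CH2COOH ⇌ CH3CH2COO- + H+
From the ICE table, Ka = [H+]²/(0.468 − [H+]) = 1.5 × 10^-5.
Since Ka ≪ C₀, [H+] ≈ √(Ka·C₀) = 2.65 × 10^-3 M.
Check: 0.57% ionized — well under 5%, approximation valid.
pH = −log(2.65 × 10^-3) = 2.58

pH = 2.58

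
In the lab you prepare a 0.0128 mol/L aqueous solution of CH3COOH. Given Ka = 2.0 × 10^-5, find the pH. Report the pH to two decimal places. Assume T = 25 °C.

pH = 3.30

CH3COOH ⇌ CH3COO- + H+
Ka = [H+]²/(0.0128 − [H+]) = 2.0 × 10^-5
Neglecting [H+] in the denominator: [H+] = √(2.0 × 10^-5 × 0.0128) = 5.06 × 10^-4 M
pH = −log(5.06 × 10^-4) = 3.30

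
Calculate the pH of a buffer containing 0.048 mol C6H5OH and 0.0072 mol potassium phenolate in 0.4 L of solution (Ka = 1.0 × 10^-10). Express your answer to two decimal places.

pKa = −log(1.0 × 10^-10) = 10.000
Using pH = pKa + log([base]/[acid]) with [base]/[acid] = 0.0072/0.048:
pH = 10.000 + (-0.824) = 9.18

pH = 9.18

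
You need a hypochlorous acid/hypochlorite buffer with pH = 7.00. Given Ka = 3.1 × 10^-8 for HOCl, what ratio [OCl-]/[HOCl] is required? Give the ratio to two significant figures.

pKa = -log(3.1 × 10^-8) = 7.509
pH = pKa + log(r) ⇒ log(r) = 7.00 − 7.509 = -0.509
r = [OCl-]/[HOCl] = 10^(-0.509) = 0.31

ratio = 0.31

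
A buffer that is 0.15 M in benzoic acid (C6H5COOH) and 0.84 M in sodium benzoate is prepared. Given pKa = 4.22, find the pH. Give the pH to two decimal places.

pH = 4.97

Using pH = pKa + log([base]/[acid]) with [base]/[acid] = 0.84/0.15:
pH = 4.22 + (+0.748) = 4.97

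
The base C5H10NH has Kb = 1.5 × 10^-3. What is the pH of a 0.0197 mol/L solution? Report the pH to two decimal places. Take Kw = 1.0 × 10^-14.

pH = 11.68

C5H10NH + H2O ⇌ C5H10NH2+ + OH-
Kb = [OH-]²/(0.0197 − [OH-]) = 1.5 × 10^-3
Here C₀/Kb ≈ 13.1, so the small-[OH-] approximation fails. Use the quadratic:
[OH-] = (−Kb + √(Kb² + 4·Kb·C₀))/2 = 4.74 × 10^-3 M
pOH = −log(4.74 × 10^-3) = 2.32; pH = 14.00 − 2.32 = 11.68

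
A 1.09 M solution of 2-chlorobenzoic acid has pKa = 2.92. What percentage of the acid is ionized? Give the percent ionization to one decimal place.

ClC6H4COOH ⇌ ClC6H4COO- + H+; let x = [H+] at equilibrium.
Ka = 10^(−2.92) = 1.20 × 10^-3
x ≈ √(Ka·C₀) = √(1.20 × 10^-3 × 1.09) = 3.62 × 10^-2 M
% ionization = x/C₀ × 100% = 3.62 × 10^-2/1.09 × 100% = 3.3%

3.3%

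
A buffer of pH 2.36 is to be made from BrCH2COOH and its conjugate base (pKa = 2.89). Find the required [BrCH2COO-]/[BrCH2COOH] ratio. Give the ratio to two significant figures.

ratio = 0.30

pH = pKa + log(r) ⇒ log(r) = 2.36 − 2.89 = -0.53
r = [BrCH2COO-]/[BrCH2COOH] = 10^(-0.53) = 0.295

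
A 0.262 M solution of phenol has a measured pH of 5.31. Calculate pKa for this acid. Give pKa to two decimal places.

pKa = 10.04

[H+] = 10^(-5.31) = 4.90 × 10^-6 M
At equilibrium [HA] = 0.262 − 4.90 × 10^-6 = 2.62 × 10^-1 M
Ka = [H+][A-]/[HA] = (4.90 × 10^-6)² / 2.62 × 10^-1 = 9.16 × 10^-11
pKa = -log(9.16 × 10^-11) = 10.04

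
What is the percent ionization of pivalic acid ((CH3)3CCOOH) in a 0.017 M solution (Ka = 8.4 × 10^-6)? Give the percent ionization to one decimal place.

2.2%

(CH3)3CCOOH ⇌ (CH3)3CCOO- + H+; let x = [H+] at equilibrium.
x ≈ √(Ka·C₀) = √(8.4 × 10^-6 × 0.017) = 3.78 × 10^-4 M
% ionization = x/C₀ × 100% = 3.78 × 10^-4/0.017 × 100% = 2.2%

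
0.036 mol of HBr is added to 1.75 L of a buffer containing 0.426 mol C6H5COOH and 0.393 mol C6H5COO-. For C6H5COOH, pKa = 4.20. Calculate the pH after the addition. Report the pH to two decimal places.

pH = 4.09

After neutralization: n(C6H5COOH) = 0.462 mol, n(C6H5COO-) = 0.357 mol.
Henderson–Hasselbalch with mole ratio 0.357/0.462: pH = 4.20 + (-0.112)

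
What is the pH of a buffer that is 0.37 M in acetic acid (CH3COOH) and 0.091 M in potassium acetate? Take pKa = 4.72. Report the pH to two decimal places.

pH = pKa + log([A⁻]/[HA]) = 4.72 + log(0.091/0.37)
pH = 4.72 + (-0.609) = 4.11

pH = 4.11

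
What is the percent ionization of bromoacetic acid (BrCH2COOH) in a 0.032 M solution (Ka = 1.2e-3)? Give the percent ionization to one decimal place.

17.6%

BrCH2COOH ⇌ BrCH2COO- + H+; let x = [H+] at equilibrium.
Solve x² + 0.0012x − 3.84e-05 = 0 → x = 5.63 × 10^-3 M
% ionization = x/C₀ × 100% = 5.63 × 10^-3/0.032 × 100% = 17.6%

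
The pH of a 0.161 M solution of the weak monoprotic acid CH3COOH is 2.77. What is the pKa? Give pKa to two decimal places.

pKa = 4.74

[H+] = 10^(-2.77) = 1.70 × 10^-3 M
At equilibrium [HA] = 0.161 − 1.70 × 10^-3 = 1.59 × 10^-1 M
Ka = [H+][A-]/[HA] = (1.70 × 10^-3)² / 1.59 × 10^-1 = 1.82 × 10^-5
pKa = -log(1.82 × 10^-5) = 4.74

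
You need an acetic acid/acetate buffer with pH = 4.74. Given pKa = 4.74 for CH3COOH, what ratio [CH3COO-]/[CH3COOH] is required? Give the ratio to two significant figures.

ratio = 1.0

pH = pKa + log(r) ⇒ log(r) = 4.74 − 4.74 = +0.00
r = [CH3COO-]/[CH3COOH] = 10^(+0.00) = 1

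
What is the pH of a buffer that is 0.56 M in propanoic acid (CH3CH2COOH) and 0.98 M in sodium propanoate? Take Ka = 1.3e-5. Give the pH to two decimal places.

pKa = −log(1.3 × 10^-5) = 4.886
Henderson–Hasselbalch: pH = pKa + log([CH3CH2COO-]/[CH3CH2COOH]) = 4.886 + log(0.98/0.56)
pH = 4.886 + (+0.243) = 5.13

pH = 5.13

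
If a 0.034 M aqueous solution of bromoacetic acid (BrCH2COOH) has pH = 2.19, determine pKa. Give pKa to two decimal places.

[H+] = 10^(-2.19) = 6.46 × 10^-3 M
At equilibrium [HA] = 0.034 − 6.46 × 10^-3 = 2.75 × 10^-2 M
Ka = [H+][A-]/[HA] = (6.46 × 10^-3)² / 2.75 × 10^-2 = 1.52 × 10^-3
pKa = -log(1.52 × 10^-3) = 2.82

pKa = 2.82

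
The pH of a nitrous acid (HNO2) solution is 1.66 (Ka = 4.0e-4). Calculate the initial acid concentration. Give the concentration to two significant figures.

[H+] = 10^(-1.66) = 2.19 × 10^-2 M = x
Ka = x²/(C₀ − x) ⇒ C₀ = x + x²/Ka
C₀ = 2.19 × 10^-2 + (2.19 × 10^-2)²/(4.0 × 10^-4) = 1.22 M

C₀ = 1.2 M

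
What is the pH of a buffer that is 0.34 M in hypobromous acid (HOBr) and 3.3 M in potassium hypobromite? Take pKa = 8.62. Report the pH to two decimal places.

pH = 9.61

Henderson–Hasselbalch: pH = pKa + log([OBr-]/[HOBr]) = 8.62 + log(3.3/0.34)
pH = 8.62 + (+0.987) = 9.61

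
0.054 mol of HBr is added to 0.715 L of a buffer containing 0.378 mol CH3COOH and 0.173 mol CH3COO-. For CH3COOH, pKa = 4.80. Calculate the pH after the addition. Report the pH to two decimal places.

Added H+ converts CH3COO- to CH3COOH: CH3COOH → 0.432 mol, CH3COO- → 0.119 mol.
pH = pKa + log([A⁻]/[HA]) = 4.80 + log(0.119/0.432) = 4.80 -0.560

pH = 4.24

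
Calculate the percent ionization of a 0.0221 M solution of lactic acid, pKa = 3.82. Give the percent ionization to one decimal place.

7.9%

CH3CH(OH)COOH ⇌ CH3CH(OH)COO- + H+; let x = [H+] at equilibrium.
Ka = 10^(−3.82) = 1.51 × 10^-4
Solve x² + 0.000151x − 3.34e-06 = 0 → x = 1.75 × 10^-3 M
% ionization = x/C₀ × 100% = 1.75 × 10^-3/0.0221 × 100% = 7.9%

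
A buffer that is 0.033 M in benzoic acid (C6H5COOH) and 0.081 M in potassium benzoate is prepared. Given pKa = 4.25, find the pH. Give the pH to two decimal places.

Henderson–Hasselbalch: pH = pKa + log([C6H5COO-]/[C6H5COOH]) = 4.25 + log(0.081/0.033)
pH = 4.25 + (+0.390) = 4.64

pH = 4.64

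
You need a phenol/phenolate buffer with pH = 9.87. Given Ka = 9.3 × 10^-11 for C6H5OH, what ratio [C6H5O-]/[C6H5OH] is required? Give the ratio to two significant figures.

pKa = -log(9.3 × 10^-11) = 10.032
pH = pKa + log(r) ⇒ log(r) = 9.87 − 10.032 = -0.162
r = [C6H5O-]/[C6H5OH] = 10^(-0.162) = 0.689

ratio = 0.69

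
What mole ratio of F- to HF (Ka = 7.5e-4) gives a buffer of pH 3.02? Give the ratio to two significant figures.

pKa = -log(7.5 × 10^-4) = 3.125
pH = pKa + log(r) ⇒ log(r) = 3.02 − 3.125 = -0.105
r = [F-]/[HF] = 10^(-0.105) = 0.785

ratio = 0.79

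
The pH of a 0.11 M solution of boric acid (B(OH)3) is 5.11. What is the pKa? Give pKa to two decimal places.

pKa = 9.26

[H+] = 10^(-5.11) = 7.76 × 10^-6 M
At equilibrium [HA] = 0.11 − 7.76 × 10^-6 = 1.10 × 10^-1 M
Ka = [H+][A-]/[HA] = (7.76 × 10^-6)² / 1.10 × 10^-1 = 5.47 × 10^-10
pKa = -log(5.47 × 10^-10) = 9.26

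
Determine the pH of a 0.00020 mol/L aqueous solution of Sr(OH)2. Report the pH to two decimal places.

pH = 10.60

Sr(OH)2 is a strong base (each formula unit releases 2 OH-); [OH-] = 0.0004 M.
pOH = -log(0.0004) = 3.40
pH = 14.00 - 3.40 = 10.60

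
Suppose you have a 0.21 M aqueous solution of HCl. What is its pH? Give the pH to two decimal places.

HCl is a strong acid and dissociates completely, so [H+] = 0.21 M.
pH = -log(0.21) = 0.68

pH = 0.68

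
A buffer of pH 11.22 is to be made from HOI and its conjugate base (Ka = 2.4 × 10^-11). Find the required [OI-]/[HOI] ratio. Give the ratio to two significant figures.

ratio = 4.0

pKa = -log(2.4 × 10^-11) = 10.620
pH = pKa + log(r) ⇒ log(r) = 11.22 − 10.620 = +0.600
r = [OI-]/[HOI] = 10^(+0.600) = 3.98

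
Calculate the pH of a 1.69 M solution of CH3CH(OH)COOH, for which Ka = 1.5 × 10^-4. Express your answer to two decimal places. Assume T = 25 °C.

CH3CH(OH)COOH ⇌ CH3CH(OH)COO- + H+
Let x = [H+] at equilibrium. Ka = x²/(1.69 − x).
Since Ka ≪ C₀, x ≈ √(Ka·C₀) = 1.59 × 10^-2 M.
Check: 0.94% ionized — well under 5%, approximation valid.
pH = −log(1.59 × 10^-2) = 1.80

pH = 1.80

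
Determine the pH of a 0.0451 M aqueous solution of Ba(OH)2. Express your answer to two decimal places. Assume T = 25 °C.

pH = 12.96

Ba(OH)2 is a strong base (each formula unit releases 2 OH-); [OH-] = 0.0902 M.
pOH = -log(0.0902) = 1.04
pH = 14.00 - 1.04 = 12.96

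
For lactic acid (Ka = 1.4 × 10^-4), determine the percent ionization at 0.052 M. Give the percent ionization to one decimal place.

5.1%

CH3CH(OH)COOH ⇌ CH3CH(OH)COO- + H+; let x = [H+] at equilibrium.
Ka = x²/(C₀ − x); solving the quadratic gives x = 2.63 × 10^-3 M.
Fraction ionized = 2.63 × 10^-3 / 0.052 = 0.0506 → 5.1%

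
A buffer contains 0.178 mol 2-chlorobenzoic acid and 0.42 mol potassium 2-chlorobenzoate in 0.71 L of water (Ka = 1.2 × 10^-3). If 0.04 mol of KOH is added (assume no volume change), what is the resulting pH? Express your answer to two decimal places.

pH = 3.44

After neutralization: n(ClC6H4COOH) = 0.138 mol, n(ClC6H4COO-) = 0.46 mol.
pKa = −log(1.2 × 10^-3) = 2.921
pH = pKa + log(n_ClC6H4COO-/n_ClC6H4COOH) = 2.921 + log(0.46/0.138) = 2.921 + (+0.523)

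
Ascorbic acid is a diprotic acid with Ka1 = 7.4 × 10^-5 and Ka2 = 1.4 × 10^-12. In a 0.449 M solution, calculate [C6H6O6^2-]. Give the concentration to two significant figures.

1.4 × 10^-12 M

First ionization gives [H+] ≈ [HC6H6O6-] = 5.76 × 10^-3 M.
Second step: Ka2 = [H+][C6H6O6^2-]/[HC6H6O6-] ≈ [C6H6O6^2-] (since [H+] ≈ [HC6H6O6-]).
So [C6H6O6^2-] ≈ Ka2.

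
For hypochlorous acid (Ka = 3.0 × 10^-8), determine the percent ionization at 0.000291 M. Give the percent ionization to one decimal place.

HOCl ⇌ OCl- + H+; let x = [H+] at equilibrium.
x ≈ √(Ka·C₀) = √(3.0 × 10^-8 × 0.000291) = 2.95 × 10^-6 M
% ionization = x/C₀ × 100% = 2.95 × 10^-6/0.000291 × 100% = 1.0%

1.0%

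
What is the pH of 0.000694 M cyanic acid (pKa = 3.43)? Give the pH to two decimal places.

pH = 3.45

HOCN ⇌ OCN- + H+
Ka = 10^(−3.43) = 3.72 × 10^-4
From the ICE table, Ka = x²/(0.000694 − x) = 3.72 × 10^-4.
Here C₀/Ka ≈ 1.87, so the small-x approximation fails. Use the quadratic:
x = (−Ka + √(Ka² + 4·Ka·C₀))/2 = 3.55 × 10^-4 M
pH = −log[H+] = −log(3.55 × 10^-4) = 3.45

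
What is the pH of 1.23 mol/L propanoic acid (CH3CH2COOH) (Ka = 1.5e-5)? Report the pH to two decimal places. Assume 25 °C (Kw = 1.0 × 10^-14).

CH3CH2COOH ⇌ CH3CH2COO- + H+
Ka = [H+]²/(1.23 − [H+]) = 1.5 × 10^-5
Since Ka ≪ C₀, [H+] ≈ √(Ka·C₀) = 4.30 × 10^-3 M.
([H+]/C₀ = 0.35% < 5%, so the approximation holds.)
pH = −log(4.30 × 10^-3) = 2.37

pH = 2.37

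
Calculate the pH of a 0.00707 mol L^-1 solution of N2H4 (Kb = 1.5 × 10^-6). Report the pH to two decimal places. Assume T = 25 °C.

N2H4 + H2O ⇌ N2H5+ + OH-
Kb = [OH-]²/(0.00707 − [OH-]) = 1.5 × 10^-6
Assume [OH-] ≪ 0.00707: [OH-] ≈ √(1.5 × 10^-6 × 0.00707) = 1.03 × 10^-4 M
Check: 1.5% ionized — well under 5%, approximation valid.
pOH = 3.99, so pH = 14.00 − pOH = 10.01

pH = 10.01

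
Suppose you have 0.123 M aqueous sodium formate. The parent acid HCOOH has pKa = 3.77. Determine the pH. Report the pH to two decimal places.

HCOO- is the conjugate base of the weak acid HCOOH.
Ka = 10^(−3.77) = 1.70 × 10^-4
Kb = Kw/Ka = 1.0×10^-14 / 1.70 × 10^-4 = 5.88 × 10^-11
From the ICE table, Kb = [OH-]²/(0.123 − [OH-]) = 5.88 × 10^-11.
Assume [OH-] ≪ 0.123: [OH-] ≈ √(5.88 × 10^-11 × 0.123) = 2.69 × 10^-6 M
([OH-]/C₀ = 0.0022% < 5%, so the approximation holds.)
pOH = −log(2.69 × 10^-6) = 5.57; pH = 14.00 − 5.57 = 8.43

pH = 8.43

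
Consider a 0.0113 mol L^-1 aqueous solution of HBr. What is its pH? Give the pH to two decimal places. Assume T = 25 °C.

pH = 1.95

HBr is a strong acid and dissociates completely, so [H+] = 0.0113 M.
pH = -log(0.0113) = 1.95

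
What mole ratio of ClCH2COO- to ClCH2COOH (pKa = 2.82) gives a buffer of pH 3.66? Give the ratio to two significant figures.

pH = pKa + log(r) ⇒ log(r) = 3.66 − 2.82 = +0.84
r = [ClCH2COO-]/[ClCH2COOH] = 10^(+0.84) = 6.92

ratio = 6.9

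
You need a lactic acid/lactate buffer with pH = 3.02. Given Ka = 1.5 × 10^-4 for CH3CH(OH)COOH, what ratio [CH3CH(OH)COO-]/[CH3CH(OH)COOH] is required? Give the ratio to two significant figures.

ratio = 0.16

pKa = -log(1.5 × 10^-4) = 3.824
pH = pKa + log(r) ⇒ log(r) = 3.02 − 3.824 = -0.804
r = [CH3CH(OH)COO-]/[CH3CH(OH)COOH] = 10^(-0.804) = 0.157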